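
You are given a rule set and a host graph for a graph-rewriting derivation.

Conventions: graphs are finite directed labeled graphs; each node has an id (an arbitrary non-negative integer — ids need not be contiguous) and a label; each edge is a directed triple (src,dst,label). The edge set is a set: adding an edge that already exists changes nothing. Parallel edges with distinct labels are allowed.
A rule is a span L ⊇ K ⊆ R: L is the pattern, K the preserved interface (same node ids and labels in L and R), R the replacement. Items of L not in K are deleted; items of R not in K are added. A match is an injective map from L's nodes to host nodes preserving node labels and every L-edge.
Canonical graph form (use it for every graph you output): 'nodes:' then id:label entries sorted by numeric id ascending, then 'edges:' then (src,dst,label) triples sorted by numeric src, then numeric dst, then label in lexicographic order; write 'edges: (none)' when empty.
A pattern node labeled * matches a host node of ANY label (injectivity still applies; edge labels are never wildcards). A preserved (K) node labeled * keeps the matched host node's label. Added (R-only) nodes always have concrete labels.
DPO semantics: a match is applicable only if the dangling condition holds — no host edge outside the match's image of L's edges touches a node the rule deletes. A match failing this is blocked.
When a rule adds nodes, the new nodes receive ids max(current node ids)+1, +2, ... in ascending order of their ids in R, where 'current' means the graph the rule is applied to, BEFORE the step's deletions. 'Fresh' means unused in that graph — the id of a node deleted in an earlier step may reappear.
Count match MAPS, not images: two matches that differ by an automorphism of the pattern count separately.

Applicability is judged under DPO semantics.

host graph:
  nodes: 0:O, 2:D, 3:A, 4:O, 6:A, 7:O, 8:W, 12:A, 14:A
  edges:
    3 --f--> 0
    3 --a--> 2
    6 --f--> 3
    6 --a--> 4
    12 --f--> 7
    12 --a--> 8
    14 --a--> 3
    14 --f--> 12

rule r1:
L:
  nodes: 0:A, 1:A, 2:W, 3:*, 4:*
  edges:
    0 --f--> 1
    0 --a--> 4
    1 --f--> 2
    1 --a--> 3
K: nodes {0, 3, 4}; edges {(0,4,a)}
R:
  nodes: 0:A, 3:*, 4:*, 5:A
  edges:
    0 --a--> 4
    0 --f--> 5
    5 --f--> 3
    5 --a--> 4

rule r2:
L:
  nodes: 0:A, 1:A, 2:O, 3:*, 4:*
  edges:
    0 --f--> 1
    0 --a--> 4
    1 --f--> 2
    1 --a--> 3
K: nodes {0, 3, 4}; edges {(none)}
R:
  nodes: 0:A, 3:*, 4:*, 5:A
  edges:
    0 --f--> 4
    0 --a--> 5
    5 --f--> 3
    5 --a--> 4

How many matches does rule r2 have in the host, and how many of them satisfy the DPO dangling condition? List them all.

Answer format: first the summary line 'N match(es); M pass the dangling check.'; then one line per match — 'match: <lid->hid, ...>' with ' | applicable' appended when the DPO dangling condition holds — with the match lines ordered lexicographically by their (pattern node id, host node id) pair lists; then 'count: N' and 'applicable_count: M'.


2 match(es); 1 pass the dangling check.
match: 0->6, 1->3, 2->0, 3->2, 4->4
match: 0->14, 1->12, 2->7, 3->8, 4->3 | applicable
count: 2
applicable_count: 1


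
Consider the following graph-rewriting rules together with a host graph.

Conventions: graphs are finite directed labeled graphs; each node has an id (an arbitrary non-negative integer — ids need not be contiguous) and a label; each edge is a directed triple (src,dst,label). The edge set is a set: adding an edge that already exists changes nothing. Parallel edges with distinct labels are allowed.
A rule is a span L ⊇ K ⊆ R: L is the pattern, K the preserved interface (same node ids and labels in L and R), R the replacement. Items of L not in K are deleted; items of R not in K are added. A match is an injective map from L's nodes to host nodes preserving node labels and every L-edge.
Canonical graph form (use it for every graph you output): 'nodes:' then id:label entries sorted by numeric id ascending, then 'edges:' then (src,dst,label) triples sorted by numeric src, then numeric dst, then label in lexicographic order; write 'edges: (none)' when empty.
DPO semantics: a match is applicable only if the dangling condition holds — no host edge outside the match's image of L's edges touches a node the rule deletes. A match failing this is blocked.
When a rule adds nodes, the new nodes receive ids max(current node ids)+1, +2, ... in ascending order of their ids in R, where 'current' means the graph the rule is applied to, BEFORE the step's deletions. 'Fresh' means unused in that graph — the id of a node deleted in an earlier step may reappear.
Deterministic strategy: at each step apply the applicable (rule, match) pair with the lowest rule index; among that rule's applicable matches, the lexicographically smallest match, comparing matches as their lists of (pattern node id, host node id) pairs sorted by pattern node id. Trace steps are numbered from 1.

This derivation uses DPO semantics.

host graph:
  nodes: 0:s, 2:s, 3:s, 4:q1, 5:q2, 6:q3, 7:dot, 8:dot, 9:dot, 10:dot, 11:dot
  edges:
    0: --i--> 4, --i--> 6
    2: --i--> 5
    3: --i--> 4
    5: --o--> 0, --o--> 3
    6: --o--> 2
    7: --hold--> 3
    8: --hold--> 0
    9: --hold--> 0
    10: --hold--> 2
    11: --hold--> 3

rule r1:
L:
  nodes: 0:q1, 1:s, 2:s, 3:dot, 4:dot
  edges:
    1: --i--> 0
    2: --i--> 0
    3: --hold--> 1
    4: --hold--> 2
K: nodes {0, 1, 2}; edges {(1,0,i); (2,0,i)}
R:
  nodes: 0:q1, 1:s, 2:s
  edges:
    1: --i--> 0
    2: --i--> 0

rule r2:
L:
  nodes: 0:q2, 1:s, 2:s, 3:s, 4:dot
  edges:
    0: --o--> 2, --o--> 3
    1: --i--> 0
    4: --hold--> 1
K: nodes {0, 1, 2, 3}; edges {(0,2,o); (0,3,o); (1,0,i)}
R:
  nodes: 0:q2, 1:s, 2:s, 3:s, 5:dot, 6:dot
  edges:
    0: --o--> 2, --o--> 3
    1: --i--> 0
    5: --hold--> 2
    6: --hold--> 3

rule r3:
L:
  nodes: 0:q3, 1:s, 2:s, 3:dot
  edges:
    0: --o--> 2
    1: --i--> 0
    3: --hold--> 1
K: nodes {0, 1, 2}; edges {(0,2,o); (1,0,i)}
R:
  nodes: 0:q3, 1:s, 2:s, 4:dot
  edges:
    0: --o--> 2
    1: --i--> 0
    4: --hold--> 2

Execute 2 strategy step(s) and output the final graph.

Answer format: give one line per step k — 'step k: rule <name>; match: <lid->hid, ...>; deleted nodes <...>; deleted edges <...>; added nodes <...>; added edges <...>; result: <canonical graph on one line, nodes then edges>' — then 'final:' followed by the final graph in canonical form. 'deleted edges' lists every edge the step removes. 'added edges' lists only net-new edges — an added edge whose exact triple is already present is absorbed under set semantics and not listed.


step 1: rule r1; match: 0->4, 1->0, 2->3, 3->8, 4->7; deleted nodes 7, 8; deleted edges (7,3,hold); (8,0,hold); added nodes (none); added edges (none); result: nodes: 0:s, 2:s, 3:s, 4:q1, 5:q2, 6:q3, 9:dot, 10:dot, 11:dot edges: (0,4,i); (0,6,i); (2,5,i); (3,4,i); (5,0,o); (5,3,o); (6,2,o); (9,0,hold); (10,2,hold); (11,3,hold)
step 2: rule r1; match: 0->4, 1->0, 2->3, 3->9, 4->11; deleted nodes 9, 11; deleted edges (9,0,hold); (11,3,hold); added nodes (none); added edges (none); result: nodes: 0:s, 2:s, 3:s, 4:q1, 5:q2, 6:q3, 10:dot edges: (0,4,i); (0,6,i); (2,5,i); (3,4,i); (5,0,o); (5,3,o); (6,2,o); (10,2,hold)
final:
nodes: 0:s, 2:s, 3:s, 4:q1, 5:q2, 6:q3, 10:dot
edges: (0,4,i); (0,6,i); (2,5,i); (3,4,i); (5,0,o); (5,3,o); (6,2,o); (10,2,hold)


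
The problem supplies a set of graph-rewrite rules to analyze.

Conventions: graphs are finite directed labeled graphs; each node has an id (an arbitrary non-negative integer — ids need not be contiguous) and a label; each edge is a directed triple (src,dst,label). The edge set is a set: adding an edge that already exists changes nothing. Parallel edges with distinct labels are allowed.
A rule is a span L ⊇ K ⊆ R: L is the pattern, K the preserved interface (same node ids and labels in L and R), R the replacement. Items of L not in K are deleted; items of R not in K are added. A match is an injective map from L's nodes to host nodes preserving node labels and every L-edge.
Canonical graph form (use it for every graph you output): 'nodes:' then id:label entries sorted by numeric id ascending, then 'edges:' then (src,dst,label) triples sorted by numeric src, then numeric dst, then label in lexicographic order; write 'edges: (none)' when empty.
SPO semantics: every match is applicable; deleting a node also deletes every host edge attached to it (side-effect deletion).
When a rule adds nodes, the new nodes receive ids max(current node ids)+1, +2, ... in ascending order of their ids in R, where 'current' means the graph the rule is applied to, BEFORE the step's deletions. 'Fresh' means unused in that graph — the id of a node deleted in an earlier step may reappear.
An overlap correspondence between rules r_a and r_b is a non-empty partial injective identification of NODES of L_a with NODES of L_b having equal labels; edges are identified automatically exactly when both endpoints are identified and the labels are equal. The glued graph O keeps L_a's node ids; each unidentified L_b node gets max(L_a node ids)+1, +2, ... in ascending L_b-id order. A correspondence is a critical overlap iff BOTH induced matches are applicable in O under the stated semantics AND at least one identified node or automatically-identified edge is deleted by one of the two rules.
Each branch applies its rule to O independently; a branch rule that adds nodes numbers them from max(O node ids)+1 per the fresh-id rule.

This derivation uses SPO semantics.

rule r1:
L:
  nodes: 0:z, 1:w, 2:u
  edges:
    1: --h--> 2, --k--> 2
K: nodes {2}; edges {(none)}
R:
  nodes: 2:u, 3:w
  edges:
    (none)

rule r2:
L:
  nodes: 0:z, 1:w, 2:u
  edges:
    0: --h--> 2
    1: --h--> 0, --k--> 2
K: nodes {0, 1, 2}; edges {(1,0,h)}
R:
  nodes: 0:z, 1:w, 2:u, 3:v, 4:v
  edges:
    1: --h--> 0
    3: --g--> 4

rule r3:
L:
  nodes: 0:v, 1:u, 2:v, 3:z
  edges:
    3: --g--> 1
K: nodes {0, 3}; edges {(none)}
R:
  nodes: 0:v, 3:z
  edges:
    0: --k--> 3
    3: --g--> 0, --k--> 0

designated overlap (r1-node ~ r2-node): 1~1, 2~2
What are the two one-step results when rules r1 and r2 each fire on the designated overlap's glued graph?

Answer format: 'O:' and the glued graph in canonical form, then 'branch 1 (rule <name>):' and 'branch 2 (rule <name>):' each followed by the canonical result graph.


O:
nodes: 0:z, 1:w, 2:u, 3:z
edges: (1,2,h); (1,2,k); (1,3,h); (3,2,h)
branch 1 (rule r1):
nodes: 2:u, 3:z, 4:w
edges: (3,2,h)
branch 2 (rule r2):
nodes: 0:z, 1:w, 2:u, 3:z, 4:v, 5:v
edges: (1,2,h); (1,3,h); (4,5,g)


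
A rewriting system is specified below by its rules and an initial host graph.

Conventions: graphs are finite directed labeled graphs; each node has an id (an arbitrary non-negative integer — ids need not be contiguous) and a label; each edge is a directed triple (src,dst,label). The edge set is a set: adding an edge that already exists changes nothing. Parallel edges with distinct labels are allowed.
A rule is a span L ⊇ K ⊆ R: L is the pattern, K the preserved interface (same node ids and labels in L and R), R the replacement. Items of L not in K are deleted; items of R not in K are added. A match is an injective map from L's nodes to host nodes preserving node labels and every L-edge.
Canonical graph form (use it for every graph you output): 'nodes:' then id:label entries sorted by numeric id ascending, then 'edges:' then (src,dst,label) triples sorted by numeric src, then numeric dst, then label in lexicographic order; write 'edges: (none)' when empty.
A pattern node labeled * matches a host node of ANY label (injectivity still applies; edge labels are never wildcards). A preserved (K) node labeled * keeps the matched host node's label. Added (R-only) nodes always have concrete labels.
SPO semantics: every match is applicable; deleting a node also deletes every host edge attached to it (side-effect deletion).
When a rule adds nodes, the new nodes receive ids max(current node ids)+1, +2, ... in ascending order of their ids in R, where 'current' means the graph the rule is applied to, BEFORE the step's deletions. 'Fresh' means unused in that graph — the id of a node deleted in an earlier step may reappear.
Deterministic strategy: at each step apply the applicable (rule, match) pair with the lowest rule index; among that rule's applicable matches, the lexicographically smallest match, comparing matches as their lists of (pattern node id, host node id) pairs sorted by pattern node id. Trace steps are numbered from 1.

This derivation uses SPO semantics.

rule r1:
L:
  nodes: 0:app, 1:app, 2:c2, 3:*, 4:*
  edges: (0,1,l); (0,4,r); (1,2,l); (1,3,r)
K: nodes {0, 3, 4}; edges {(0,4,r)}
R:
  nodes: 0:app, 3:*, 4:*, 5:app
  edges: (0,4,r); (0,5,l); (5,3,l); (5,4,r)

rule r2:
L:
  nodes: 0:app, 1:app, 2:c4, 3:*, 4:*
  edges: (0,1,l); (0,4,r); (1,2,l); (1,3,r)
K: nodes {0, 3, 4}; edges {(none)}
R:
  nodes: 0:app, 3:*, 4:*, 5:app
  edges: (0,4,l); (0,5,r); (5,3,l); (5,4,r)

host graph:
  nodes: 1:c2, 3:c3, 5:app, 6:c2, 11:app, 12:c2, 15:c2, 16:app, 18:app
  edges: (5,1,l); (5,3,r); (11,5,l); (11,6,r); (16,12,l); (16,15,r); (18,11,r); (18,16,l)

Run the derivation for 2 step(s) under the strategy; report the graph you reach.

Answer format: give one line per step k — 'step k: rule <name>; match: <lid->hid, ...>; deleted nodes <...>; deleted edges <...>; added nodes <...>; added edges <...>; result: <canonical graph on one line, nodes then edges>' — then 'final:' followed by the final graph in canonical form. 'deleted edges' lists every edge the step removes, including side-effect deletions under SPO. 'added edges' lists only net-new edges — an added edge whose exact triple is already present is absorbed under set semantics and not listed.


step 1: rule r1; match: 0->11, 1->5, 2->1, 3->3, 4->6; deleted nodes 1, 5; deleted edges (5,1,l); (5,3,r); (11,5,l); added nodes 19; added edges (11,19,l); (19,3,l); (19,6,r); result: nodes: 3:c3, 6:c2, 11:app, 12:c2, 15:c2, 16:app, 18:app, 19:app edges: (11,6,r); (11,19,l); (16,12,l); (16,15,r); (18,11,r); (18,16,l); (19,3,l); (19,6,r)
step 2: rule r1; match: 0->18, 1->16, 2->12, 3->15, 4->11; deleted nodes 12, 16; deleted edges (16,12,l); (16,15,r); (18,16,l); added nodes 20; added edges (18,20,l); (20,11,r); (20,15,l); result: nodes: 3:c3, 6:c2, 11:app, 15:c2, 18:app, 19:app, 20:app edges: (11,6,r); (11,19,l); (18,11,r); (18,20,l); (19,3,l); (19,6,r); (20,11,r); (20,15,l)
final:
nodes: 3:c3, 6:c2, 11:app, 15:c2, 18:app, 19:app, 20:app
edges: (11,6,r); (11,19,l); (18,11,r); (18,20,l); (19,3,l); (19,6,r); (20,11,r); (20,15,l)


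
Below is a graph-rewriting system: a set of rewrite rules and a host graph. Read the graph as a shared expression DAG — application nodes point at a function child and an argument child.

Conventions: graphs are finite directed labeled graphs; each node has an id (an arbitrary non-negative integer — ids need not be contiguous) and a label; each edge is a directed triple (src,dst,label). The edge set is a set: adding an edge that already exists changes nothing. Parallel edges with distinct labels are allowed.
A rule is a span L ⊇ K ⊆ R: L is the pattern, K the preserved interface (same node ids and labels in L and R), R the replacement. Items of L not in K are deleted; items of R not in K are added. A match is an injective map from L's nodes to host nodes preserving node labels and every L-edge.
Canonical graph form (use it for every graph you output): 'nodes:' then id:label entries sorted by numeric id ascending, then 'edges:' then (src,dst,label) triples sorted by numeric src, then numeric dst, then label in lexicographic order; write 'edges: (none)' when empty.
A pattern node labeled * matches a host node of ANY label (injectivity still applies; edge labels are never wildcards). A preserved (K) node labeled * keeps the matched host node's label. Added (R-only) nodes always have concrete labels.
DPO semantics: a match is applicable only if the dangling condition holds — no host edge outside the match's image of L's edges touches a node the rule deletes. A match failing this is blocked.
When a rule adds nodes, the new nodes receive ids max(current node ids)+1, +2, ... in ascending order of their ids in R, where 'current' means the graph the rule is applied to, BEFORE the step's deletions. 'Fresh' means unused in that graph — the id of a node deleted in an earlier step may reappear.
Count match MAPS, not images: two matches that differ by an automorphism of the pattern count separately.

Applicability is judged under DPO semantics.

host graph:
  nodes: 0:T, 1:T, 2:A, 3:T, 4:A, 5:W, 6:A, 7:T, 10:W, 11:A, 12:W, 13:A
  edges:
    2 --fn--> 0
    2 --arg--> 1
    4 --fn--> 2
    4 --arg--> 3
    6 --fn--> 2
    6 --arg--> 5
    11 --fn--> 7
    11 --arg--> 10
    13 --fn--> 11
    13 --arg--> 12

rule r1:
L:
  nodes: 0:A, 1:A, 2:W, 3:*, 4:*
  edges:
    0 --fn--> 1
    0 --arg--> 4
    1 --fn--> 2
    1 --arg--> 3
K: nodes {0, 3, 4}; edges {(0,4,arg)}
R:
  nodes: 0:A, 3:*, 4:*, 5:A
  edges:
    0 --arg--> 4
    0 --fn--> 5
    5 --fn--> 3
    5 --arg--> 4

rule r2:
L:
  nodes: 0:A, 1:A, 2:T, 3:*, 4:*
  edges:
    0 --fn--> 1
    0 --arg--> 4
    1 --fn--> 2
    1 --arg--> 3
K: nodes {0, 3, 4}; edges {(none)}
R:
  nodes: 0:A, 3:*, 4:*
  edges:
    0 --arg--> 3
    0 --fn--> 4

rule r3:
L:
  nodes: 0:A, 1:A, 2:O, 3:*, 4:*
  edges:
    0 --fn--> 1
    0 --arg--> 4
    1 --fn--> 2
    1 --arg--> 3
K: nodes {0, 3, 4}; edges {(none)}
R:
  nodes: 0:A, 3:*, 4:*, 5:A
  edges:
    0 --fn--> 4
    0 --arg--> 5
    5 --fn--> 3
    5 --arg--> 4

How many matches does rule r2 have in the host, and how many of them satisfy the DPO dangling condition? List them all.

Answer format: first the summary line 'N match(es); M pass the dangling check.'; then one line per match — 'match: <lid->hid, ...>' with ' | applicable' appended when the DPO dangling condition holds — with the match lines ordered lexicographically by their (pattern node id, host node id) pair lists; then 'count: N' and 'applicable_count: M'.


3 match(es); 1 pass the dangling check.
match: 0->4, 1->2, 2->0, 3->1, 4->3
match: 0->6, 1->2, 2->0, 3->1, 4->5
match: 0->13, 1->11, 2->7, 3->10, 4->12 | applicable
count: 3
applicable_count: 1


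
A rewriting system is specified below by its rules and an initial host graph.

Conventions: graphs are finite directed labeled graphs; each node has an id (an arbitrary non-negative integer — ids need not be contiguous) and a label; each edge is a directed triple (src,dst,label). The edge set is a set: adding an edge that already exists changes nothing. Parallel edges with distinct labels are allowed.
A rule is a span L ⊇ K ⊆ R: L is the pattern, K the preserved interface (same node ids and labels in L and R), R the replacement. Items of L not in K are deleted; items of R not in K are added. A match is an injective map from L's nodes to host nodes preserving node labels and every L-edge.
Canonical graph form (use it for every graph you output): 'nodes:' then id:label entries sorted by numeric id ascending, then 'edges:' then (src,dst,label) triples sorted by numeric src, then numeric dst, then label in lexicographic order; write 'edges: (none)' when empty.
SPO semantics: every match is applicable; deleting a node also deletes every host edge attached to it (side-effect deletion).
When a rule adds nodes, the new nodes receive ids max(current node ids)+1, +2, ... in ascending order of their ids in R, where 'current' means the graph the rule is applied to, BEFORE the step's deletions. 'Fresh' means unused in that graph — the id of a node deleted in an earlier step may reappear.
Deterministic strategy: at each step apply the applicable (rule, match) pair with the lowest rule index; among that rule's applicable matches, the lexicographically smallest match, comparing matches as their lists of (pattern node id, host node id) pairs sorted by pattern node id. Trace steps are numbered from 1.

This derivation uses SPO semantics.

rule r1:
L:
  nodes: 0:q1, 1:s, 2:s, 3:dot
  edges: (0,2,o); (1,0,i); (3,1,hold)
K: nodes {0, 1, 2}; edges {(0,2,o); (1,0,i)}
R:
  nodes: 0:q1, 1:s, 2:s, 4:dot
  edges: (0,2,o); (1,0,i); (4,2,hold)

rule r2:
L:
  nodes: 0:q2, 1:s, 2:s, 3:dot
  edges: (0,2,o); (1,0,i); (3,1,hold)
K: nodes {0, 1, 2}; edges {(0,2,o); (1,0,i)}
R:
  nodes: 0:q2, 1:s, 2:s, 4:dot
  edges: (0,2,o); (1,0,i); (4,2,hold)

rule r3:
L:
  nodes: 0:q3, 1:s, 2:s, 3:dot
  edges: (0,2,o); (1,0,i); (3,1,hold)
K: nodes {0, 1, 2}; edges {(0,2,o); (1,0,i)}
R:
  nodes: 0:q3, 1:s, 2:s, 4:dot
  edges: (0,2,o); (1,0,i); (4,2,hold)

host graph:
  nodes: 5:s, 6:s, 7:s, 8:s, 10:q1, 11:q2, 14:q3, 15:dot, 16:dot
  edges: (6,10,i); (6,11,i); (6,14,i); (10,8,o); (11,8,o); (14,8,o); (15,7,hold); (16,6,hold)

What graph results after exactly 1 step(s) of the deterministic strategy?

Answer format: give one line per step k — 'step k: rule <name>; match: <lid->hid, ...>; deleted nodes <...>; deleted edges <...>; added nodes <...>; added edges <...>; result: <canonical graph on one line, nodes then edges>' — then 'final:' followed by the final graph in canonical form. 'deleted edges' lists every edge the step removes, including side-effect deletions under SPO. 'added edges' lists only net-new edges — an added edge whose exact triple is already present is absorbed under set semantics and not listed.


step 1: rule r1; match: 0->10, 1->6, 2->8, 3->16; deleted nodes 16; deleted edges (16,6,hold); added nodes 17; added edges (17,8,hold); result: nodes: 5:s, 6:s, 7:s, 8:s, 10:q1, 11:q2, 14:q3, 15:dot, 17:dot edges: (6,10,i); (6,11,i); (6,14,i); (10,8,o); (11,8,o); (14,8,o); (15,7,hold); (17,8,hold)
final:
nodes: 5:s, 6:s, 7:s, 8:s, 10:q1, 11:q2, 14:q3, 15:dot, 17:dot
edges: (6,10,i); (6,11,i); (6,14,i); (10,8,o); (11,8,o); (14,8,o); (15,7,hold); (17,8,hold)


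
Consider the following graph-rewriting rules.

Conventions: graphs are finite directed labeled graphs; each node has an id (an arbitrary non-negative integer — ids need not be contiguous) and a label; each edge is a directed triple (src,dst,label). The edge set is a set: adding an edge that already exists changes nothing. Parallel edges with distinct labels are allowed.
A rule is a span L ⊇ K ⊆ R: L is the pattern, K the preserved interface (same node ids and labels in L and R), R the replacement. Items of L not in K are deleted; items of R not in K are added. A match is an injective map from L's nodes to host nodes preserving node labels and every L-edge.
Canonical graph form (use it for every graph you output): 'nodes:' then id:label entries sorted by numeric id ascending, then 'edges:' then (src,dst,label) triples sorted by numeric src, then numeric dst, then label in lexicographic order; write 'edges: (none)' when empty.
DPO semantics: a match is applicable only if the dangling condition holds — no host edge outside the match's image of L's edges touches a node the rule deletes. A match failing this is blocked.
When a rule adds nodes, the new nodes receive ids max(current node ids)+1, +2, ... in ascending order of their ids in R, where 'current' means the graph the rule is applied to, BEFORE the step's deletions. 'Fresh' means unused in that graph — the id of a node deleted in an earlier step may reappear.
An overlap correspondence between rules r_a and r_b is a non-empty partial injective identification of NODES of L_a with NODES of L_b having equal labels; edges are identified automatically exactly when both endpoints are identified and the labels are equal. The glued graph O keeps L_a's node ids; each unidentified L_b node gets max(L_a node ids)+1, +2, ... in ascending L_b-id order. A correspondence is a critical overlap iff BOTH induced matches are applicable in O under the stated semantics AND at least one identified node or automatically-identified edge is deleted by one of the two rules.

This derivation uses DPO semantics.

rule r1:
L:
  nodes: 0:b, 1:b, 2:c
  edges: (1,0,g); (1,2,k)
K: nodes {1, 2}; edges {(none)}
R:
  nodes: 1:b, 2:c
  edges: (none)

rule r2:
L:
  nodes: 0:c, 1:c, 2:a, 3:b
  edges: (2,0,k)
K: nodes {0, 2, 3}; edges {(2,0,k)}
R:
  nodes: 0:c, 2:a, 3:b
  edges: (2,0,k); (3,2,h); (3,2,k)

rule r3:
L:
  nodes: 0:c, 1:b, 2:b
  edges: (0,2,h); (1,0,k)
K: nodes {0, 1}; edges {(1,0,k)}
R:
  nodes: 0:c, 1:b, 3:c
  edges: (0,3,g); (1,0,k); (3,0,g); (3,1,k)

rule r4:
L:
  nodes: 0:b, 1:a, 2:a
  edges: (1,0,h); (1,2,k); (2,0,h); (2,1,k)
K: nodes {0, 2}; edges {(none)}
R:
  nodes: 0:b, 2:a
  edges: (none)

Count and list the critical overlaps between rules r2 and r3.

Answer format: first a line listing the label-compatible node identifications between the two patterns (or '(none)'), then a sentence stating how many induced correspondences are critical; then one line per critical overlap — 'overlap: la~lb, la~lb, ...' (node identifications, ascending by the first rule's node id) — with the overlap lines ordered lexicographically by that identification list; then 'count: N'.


label-compatible node identifications between L(r2) and L(r3): 0~0, 1~0, 3~1, 3~2
2 of the induced correspondences are critical overlaps of r2 and r3.
overlap: 0~0, 3~2
overlap: 3~2
count: 2


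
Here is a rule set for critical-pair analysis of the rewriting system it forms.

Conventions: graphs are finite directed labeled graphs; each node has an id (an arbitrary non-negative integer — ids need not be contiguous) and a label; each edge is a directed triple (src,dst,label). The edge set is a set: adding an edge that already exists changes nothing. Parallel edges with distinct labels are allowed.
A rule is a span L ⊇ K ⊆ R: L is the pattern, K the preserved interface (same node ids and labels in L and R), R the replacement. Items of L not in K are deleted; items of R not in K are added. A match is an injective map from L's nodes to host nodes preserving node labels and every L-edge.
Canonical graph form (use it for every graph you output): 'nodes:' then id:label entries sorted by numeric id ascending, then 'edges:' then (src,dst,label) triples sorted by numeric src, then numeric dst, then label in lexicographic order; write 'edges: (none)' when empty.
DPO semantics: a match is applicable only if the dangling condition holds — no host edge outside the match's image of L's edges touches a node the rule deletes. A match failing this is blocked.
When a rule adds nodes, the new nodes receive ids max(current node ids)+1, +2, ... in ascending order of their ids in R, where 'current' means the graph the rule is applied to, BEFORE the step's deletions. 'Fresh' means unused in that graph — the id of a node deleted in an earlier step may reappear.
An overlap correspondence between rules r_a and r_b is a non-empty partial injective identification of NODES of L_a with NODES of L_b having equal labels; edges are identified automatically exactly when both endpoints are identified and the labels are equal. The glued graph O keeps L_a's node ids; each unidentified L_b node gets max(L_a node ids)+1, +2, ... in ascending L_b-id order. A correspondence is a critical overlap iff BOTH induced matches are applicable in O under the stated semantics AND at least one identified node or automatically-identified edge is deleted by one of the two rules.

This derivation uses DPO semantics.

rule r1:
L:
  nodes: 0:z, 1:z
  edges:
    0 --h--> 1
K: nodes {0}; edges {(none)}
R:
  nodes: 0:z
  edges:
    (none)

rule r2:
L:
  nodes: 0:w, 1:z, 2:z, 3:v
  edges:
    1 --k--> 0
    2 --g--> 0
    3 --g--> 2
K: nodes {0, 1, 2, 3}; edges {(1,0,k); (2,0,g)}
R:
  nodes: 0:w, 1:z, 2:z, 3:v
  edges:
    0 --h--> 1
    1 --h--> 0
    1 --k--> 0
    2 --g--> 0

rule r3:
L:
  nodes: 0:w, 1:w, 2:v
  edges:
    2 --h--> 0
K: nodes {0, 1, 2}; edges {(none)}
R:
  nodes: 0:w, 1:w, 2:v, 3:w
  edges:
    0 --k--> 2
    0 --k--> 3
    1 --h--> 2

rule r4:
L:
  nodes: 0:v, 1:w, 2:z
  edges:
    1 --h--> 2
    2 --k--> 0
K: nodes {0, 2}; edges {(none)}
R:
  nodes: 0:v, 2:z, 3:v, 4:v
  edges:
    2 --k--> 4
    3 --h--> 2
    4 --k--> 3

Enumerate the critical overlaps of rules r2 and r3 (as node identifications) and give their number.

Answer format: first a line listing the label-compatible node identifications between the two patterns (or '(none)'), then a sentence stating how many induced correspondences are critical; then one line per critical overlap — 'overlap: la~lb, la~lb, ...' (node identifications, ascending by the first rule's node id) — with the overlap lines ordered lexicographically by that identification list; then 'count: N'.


label-compatible node identifications between L(r2) and L(r3): 0~0, 0~1, 3~2
0 of the induced correspondences are critical overlaps of r2 and r3.
count: 0


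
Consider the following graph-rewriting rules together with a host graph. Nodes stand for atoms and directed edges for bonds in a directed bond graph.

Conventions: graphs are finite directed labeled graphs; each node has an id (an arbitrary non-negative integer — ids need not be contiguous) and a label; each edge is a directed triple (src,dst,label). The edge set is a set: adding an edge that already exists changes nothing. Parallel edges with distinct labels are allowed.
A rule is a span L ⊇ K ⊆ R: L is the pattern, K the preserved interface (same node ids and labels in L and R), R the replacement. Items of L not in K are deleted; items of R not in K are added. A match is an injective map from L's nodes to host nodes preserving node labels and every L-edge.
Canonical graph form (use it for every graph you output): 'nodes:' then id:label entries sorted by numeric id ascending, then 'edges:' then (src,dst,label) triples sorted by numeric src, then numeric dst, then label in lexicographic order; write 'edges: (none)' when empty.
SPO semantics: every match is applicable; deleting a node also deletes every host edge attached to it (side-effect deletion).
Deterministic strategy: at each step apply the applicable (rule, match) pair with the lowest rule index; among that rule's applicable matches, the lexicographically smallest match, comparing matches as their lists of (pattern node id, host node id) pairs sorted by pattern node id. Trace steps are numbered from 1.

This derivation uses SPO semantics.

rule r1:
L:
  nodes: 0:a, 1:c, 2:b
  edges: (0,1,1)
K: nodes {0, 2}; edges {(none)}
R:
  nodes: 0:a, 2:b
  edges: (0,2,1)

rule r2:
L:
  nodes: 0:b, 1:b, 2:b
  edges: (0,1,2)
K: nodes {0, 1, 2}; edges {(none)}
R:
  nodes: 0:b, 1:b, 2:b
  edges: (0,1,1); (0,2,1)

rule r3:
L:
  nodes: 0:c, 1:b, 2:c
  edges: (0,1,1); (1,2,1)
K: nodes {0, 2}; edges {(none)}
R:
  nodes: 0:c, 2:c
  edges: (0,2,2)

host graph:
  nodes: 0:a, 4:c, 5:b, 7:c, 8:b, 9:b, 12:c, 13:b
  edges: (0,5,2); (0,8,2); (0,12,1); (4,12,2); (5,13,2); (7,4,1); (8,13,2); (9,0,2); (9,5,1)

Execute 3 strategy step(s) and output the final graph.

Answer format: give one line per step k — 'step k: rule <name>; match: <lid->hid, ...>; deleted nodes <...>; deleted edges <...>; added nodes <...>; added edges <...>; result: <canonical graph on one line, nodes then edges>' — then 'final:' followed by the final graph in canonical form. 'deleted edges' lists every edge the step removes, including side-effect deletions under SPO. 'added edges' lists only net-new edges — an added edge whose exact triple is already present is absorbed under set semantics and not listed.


step 1: rule r1; match: 0->0, 1->12, 2->5; deleted nodes 12; deleted edges (0,12,1); (4,12,2); added nodes (none); added edges (0,5,1); result: nodes: 0:a, 4:c, 5:b, 7:c, 8:b, 9:b, 13:b edges: (0,5,1); (0,5,2); (0,8,2); (5,13,2); (7,4,1); (8,13,2); (9,0,2); (9,5,1)
step 2: rule r2; match: 0->5, 1->13, 2->8; deleted nodes (none); deleted edges (5,13,2); added nodes (none); added edges (5,8,1); (5,13,1); result: nodes: 0:a, 4:c, 5:b, 7:c, 8:b, 9:b, 13:b edges: (0,5,1); (0,5,2); (0,8,2); (5,8,1); (5,13,1); (7,4,1); (8,13,2); (9,0,2); (9,5,1)
step 3: rule r2; match: 0->8, 1->13, 2->5; deleted nodes (none); deleted edges (8,13,2); added nodes (none); added edges (8,5,1); (8,13,1); result: nodes: 0:a, 4:c, 5:b, 7:c, 8:b, 9:b, 13:b edges: (0,5,1); (0,5,2); (0,8,2); (5,8,1); (5,13,1); (7,4,1); (8,5,1); (8,13,1); (9,0,2); (9,5,1)
final:
nodes: 0:a, 4:c, 5:b, 7:c, 8:b, 9:b, 13:b
edges: (0,5,1); (0,5,2); (0,8,2); (5,8,1); (5,13,1); (7,4,1); (8,5,1); (8,13,1); (9,0,2); (9,5,1)


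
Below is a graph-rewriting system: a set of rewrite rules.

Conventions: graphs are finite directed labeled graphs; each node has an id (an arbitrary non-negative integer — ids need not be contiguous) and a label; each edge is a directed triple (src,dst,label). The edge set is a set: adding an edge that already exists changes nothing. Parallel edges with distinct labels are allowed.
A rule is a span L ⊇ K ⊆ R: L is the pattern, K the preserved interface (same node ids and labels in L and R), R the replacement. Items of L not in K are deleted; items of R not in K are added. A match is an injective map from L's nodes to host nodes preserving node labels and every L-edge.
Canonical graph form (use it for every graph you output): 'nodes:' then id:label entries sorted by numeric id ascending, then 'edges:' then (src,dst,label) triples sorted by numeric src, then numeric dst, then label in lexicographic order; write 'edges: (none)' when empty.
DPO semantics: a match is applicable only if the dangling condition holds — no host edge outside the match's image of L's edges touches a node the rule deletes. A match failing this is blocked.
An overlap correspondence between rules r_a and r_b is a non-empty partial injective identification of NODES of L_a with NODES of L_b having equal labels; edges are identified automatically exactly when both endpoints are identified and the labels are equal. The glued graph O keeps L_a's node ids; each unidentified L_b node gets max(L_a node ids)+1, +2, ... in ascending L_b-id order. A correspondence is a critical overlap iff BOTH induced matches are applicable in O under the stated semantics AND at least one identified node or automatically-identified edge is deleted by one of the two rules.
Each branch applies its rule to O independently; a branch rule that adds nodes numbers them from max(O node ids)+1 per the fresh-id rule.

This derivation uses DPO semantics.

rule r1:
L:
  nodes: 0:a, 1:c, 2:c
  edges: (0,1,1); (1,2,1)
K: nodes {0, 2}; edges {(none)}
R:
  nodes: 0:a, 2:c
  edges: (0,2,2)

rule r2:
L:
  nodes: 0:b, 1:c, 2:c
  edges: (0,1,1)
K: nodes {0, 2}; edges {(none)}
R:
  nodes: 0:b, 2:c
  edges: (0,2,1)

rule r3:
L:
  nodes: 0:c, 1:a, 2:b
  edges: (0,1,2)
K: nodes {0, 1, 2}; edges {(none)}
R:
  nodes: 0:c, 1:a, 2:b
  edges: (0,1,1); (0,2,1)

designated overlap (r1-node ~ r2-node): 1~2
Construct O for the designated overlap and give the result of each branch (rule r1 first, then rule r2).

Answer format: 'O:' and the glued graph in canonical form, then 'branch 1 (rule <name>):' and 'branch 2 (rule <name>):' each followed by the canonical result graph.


O:
nodes: 0:a, 1:c, 2:c, 3:b, 4:c
edges: (0,1,1); (1,2,1); (3,4,1)
branch 1 (rule r1):
nodes: 0:a, 2:c, 3:b, 4:c
edges: (0,2,2); (3,4,1)
branch 2 (rule r2):
nodes: 0:a, 1:c, 2:c, 3:b
edges: (0,1,1); (1,2,1); (3,1,1)


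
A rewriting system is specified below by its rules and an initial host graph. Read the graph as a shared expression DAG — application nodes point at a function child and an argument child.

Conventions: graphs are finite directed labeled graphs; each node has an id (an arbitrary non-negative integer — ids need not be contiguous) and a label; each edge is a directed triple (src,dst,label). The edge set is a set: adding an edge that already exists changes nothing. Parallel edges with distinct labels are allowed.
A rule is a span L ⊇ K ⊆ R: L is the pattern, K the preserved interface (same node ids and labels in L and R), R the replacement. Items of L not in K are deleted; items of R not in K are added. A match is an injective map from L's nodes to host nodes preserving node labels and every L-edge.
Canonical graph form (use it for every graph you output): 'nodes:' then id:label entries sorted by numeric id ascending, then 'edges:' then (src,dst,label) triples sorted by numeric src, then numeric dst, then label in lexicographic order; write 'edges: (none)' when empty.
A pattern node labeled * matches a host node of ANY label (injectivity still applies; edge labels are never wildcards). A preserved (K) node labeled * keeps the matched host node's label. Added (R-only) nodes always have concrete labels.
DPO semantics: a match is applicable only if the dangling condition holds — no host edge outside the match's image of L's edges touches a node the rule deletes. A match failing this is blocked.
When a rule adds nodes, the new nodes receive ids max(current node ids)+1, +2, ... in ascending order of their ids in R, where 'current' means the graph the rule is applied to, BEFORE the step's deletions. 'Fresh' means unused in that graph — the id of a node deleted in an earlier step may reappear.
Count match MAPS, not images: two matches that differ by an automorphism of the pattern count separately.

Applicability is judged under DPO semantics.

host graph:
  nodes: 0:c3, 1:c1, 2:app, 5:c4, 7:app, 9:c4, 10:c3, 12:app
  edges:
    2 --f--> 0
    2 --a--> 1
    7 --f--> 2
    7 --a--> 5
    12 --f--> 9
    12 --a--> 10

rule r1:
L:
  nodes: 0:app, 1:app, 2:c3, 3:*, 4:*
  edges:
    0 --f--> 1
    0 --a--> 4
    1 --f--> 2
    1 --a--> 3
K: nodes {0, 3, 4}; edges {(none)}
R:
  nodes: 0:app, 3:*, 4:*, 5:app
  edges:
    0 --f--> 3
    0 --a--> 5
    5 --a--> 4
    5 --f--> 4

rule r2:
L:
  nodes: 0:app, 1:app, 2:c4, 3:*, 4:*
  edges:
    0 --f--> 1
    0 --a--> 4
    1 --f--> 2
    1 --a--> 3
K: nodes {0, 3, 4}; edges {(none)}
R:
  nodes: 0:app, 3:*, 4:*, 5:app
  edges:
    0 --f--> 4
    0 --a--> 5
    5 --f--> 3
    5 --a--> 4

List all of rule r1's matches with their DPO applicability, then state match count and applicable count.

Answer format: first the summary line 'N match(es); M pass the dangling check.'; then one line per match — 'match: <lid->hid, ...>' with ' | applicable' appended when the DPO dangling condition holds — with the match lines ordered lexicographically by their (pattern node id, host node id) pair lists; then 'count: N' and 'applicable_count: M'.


1 match(es); 1 pass the dangling check.
match: 0->7, 1->2, 2->0, 3->1, 4->5 | applicable
count: 1
applicable_count: 1


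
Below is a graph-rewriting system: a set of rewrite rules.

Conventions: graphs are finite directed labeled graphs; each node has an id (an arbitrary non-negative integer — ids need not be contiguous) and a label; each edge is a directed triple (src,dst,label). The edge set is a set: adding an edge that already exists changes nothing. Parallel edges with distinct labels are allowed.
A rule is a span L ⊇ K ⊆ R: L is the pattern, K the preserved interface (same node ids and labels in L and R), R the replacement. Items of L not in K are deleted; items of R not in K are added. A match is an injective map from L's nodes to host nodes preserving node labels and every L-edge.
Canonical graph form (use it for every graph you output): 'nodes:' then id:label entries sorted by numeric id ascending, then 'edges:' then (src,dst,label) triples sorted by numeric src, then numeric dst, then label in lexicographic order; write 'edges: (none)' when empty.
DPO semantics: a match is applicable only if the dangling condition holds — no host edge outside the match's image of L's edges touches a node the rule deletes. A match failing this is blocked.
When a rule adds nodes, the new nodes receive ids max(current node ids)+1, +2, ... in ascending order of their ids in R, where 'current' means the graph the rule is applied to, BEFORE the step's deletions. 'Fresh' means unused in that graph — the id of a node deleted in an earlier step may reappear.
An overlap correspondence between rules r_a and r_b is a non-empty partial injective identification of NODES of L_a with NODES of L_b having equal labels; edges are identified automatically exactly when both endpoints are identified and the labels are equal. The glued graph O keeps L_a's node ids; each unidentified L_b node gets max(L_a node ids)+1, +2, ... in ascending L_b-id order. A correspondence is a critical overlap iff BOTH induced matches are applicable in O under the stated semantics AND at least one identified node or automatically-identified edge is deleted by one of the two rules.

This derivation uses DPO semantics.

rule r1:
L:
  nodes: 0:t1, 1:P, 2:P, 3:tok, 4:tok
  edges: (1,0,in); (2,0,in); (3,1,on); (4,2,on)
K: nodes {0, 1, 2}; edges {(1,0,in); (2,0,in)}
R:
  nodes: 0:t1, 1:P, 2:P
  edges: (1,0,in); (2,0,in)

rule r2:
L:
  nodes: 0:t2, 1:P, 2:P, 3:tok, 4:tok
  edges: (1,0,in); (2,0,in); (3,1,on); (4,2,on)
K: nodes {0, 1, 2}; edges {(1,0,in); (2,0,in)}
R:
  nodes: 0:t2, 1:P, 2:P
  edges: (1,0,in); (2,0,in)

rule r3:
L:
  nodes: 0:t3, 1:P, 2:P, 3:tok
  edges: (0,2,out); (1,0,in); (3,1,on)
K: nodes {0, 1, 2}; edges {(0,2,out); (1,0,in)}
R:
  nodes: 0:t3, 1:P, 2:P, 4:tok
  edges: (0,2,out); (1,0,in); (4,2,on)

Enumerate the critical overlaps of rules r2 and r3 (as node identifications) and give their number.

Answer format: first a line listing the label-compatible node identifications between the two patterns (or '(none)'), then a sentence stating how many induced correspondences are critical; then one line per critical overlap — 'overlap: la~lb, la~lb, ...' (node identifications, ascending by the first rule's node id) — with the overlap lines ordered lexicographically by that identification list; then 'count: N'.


label-compatible node identifications between L(r2) and L(r3): 1~1, 1~2, 2~1, 2~2, 3~3, 4~3
4 of the induced correspondences are critical overlaps of r2 and r3.
overlap: 1~1, 2~2, 3~3
overlap: 1~1, 3~3
overlap: 1~2, 2~1, 4~3
overlap: 2~1, 4~3
count: 4
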